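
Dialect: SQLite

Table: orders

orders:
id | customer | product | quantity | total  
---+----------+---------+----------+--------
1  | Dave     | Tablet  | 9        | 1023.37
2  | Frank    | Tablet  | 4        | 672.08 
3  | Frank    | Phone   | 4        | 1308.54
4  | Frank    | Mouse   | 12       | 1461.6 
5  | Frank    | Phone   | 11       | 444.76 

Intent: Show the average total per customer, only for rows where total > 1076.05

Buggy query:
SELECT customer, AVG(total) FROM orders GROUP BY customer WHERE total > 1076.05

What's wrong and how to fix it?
Bug: WHERE cannot follow GROUP BY

Fix: Place WHERE between FROM and GROUP BY

Corrected query:
SELECT customer, AVG(total) FROM orders WHERE total > 1076.05 GROUP BY customer

Result:
customer | AVG(total)
---------+-----------
Frank    | 1385.07   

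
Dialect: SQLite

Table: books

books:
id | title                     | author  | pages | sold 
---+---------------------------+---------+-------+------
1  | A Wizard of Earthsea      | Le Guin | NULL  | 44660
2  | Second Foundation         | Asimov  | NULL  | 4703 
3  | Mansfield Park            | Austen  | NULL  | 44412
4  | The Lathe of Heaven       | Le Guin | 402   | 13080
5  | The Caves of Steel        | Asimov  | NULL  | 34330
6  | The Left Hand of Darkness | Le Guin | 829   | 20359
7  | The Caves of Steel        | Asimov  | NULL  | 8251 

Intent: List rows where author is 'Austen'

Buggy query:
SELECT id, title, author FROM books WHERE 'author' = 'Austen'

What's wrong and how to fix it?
Bug: 'author' in single quotes is a string literal, not the column; the comparison is literal-vs-literal and never true

Fix: Reference the column as author without single quotes

Corrected query:
SELECT id, title, author FROM books WHERE author = 'Austen'

Result:
id | title          | author
---+----------------+-------
3  | Mansfield Park | Austen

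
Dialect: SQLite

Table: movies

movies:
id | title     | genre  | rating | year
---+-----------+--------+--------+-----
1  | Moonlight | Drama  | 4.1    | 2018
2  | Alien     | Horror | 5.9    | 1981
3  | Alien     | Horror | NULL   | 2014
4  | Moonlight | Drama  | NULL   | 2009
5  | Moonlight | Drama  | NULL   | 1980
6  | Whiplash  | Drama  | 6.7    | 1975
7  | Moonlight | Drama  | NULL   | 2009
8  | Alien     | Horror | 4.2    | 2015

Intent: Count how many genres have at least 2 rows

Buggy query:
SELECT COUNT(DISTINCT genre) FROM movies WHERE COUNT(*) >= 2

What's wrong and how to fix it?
Bug: WHERE filters individual rows, not groups, so a group-level COUNT is invalid there

Fix: Use a subquery that GROUPs and filters with HAVING, then count its rows

Corrected query:
SELECT COUNT(*) FROM (SELECT genre FROM movies GROUP BY genre HAVING COUNT(*) >= 2)

Result:
COUNT(*)
--------
2       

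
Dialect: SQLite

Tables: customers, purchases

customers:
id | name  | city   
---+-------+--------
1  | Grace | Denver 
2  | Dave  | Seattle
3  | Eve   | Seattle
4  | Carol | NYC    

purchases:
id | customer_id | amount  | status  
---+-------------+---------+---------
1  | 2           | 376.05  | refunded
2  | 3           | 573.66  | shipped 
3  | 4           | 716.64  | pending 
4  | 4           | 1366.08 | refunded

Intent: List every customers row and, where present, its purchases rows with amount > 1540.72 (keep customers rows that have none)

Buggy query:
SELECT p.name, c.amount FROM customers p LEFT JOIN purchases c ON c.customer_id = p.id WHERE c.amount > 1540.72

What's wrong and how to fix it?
Bug: A WHERE condition on the right-hand table after LEFT JOIN drops unmatched parents

Fix: Put 'c.amount > 1540.72' in the JOIN's ON clause instead of WHERE

Corrected query:
SELECT p.name, c.amount FROM customers p LEFT JOIN purchases c ON c.customer_id = p.id AND c.amount > 1540.72

Result:
name  | amount
------+-------
Grace | NULL  
Dave  | NULL  
Eve   | NULL  
Carol | NULL  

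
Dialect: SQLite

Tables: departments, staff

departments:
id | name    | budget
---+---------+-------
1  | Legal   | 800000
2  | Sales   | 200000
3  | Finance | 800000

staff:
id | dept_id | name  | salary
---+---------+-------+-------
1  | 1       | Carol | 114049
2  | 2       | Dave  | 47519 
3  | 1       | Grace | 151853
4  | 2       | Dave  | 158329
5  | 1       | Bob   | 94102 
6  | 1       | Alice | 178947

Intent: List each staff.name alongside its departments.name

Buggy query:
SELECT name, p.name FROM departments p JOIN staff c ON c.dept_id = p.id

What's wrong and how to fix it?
Bug: Both tables have a 'name' column; the unqualified reference is ambiguous

Fix: Qualify the column with its table alias (c.name)

Corrected query:
SELECT c.name, p.name FROM departments p JOIN staff c ON c.dept_id = p.id

Result:
name  | name 
------+------
Carol | Legal
Dave  | Sales
Grace | Legal
Dave  | Sales
Bob   | Legal
Alice | Legal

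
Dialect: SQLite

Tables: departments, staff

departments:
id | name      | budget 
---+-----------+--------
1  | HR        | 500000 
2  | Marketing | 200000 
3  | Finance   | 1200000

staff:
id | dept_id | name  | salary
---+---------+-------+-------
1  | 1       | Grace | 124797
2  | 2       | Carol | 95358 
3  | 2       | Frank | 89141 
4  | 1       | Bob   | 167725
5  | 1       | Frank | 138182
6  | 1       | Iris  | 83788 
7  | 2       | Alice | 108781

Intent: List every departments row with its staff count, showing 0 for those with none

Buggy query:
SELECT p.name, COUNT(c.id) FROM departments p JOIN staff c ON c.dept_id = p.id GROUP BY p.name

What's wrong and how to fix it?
Bug: An inner join excludes parents with zero children

Fix: Use LEFT JOIN so parents without children still appear (COUNT(c.id) gives 0)

Corrected query:
SELECT p.name, COUNT(c.id) FROM departments p LEFT JOIN staff c ON c.dept_id = p.id GROUP BY p.name

Result:
name      | COUNT(c.id)
----------+------------
Finance   | 0          
HR        | 4          
Marketing | 3          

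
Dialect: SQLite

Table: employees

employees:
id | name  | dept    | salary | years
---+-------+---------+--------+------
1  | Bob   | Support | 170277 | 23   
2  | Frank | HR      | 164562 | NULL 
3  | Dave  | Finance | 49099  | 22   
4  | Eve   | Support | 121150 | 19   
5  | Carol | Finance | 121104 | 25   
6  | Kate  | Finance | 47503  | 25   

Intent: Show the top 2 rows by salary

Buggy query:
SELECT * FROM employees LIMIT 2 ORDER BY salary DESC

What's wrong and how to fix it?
Bug: LIMIT must come after ORDER BY

Fix: Swap the clauses: ORDER BY first, then LIMIT

Corrected query:
SELECT * FROM employees ORDER BY salary DESC LIMIT 2

Result:
id | name  | dept    | salary | years
---+-------+---------+--------+------
1  | Bob   | Support | 170277 | 23   
2  | Frank | HR      | 164562 | NULL 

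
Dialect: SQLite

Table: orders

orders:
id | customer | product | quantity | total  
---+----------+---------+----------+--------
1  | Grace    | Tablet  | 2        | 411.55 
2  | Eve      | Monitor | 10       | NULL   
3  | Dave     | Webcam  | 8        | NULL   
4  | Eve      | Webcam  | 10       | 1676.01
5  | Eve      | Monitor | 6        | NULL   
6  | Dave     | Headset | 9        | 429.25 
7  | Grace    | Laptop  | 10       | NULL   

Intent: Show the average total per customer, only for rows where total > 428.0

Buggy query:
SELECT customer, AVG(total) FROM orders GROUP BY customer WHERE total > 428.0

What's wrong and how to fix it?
Bug: WHERE cannot follow GROUP BY

Fix: Place WHERE between FROM and GROUP BY

Corrected query:
SELECT customer, AVG(total) FROM orders WHERE total > 428.0 GROUP BY customer

Result:
customer | AVG(total)
---------+-----------
Dave     | 429.25    
Eve      | 1676.01   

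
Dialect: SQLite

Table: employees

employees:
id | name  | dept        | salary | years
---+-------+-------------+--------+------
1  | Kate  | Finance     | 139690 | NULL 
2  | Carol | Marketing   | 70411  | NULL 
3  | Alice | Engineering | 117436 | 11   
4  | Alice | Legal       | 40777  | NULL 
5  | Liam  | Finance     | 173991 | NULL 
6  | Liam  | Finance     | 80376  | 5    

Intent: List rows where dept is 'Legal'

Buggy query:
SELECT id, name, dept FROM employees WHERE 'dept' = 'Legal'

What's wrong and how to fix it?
Bug: 'dept' in single quotes is a string literal, not the column; the comparison is literal-vs-literal and never true

Fix: Remove the quotes around the column name (or use double quotes for an identifier)

Corrected query:
SELECT id, name, dept FROM employees WHERE dept = 'Legal'

Result:
id | name  | dept 
---+-------+------
4  | Alice | Legal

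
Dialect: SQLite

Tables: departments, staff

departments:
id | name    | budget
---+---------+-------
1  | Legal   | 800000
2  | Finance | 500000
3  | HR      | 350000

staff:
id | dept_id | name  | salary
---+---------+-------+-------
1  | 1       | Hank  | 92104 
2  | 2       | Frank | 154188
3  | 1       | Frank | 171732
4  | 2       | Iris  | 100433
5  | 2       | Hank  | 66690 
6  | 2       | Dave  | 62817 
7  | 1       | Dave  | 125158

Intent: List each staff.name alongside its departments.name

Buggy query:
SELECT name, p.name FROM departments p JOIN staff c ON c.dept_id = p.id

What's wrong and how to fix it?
Bug: Both tables have a 'name' column; the unqualified reference is ambiguous

Fix: Prefix ambiguous columns with the table alias

Corrected query:
SELECT c.name, p.name FROM departments p JOIN staff c ON c.dept_id = p.id

Result:
name  | name   
------+--------
Hank  | Legal  
Frank | Finance
Frank | Legal  
Iris  | Finance
Hank  | Finance
Dave  | Finance
Dave  | Legal  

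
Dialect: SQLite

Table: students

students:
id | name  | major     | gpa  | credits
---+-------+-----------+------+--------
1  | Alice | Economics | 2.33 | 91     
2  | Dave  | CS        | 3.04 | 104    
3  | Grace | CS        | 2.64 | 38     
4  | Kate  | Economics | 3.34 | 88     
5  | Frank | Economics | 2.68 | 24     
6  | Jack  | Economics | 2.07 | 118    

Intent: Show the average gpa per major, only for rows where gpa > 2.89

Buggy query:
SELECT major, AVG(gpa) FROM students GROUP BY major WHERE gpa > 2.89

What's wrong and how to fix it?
Bug: Row-level WHERE must come before GROUP BY in the clause order

Fix: Move the WHERE clause before GROUP BY

Corrected query:
SELECT major, AVG(gpa) FROM students WHERE gpa > 2.89 GROUP BY major

Result:
major     | AVG(gpa)
----------+---------
CS        | 3.04    
Economics | 3.34    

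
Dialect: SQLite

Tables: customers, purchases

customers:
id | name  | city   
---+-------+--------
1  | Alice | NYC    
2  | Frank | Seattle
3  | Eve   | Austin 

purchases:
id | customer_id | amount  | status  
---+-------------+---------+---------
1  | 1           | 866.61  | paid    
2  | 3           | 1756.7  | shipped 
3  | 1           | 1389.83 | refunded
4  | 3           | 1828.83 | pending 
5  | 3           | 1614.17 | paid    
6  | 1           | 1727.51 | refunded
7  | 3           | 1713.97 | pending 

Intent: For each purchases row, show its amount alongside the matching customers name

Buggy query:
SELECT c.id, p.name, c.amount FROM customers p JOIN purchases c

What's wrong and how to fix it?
Bug: JOIN with no ON clause produces a cartesian product; every purchases row pairs with every customers row

Fix: Specify the join condition linking the foreign key to the parent id

Corrected query:
SELECT c.id, p.name, c.amount FROM customers p JOIN purchases c ON c.customer_id = p.id

Result:
id | name  | amount 
---+-------+--------
1  | Alice | 866.61 
2  | Eve   | 1756.7 
3  | Alice | 1389.83
4  | Eve   | 1828.83
5  | Eve   | 1614.17
6  | Alice | 1727.51
7  | Eve   | 1713.97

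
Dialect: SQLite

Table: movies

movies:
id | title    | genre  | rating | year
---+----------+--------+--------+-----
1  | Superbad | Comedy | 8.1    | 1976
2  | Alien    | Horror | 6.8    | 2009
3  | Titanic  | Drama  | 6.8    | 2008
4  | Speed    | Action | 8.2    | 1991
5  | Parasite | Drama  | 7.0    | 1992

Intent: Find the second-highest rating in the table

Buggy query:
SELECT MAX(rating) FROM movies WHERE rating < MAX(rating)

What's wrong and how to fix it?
Bug: MAX(rating) on the right of the comparison is an aggregate-in-WHERE error

Fix: Put the inner MAX in a scalar subquery

Corrected query:
SELECT MAX(rating) FROM movies WHERE rating < (SELECT MAX(rating) FROM movies)

Result:
MAX(rating)
-----------
8.1        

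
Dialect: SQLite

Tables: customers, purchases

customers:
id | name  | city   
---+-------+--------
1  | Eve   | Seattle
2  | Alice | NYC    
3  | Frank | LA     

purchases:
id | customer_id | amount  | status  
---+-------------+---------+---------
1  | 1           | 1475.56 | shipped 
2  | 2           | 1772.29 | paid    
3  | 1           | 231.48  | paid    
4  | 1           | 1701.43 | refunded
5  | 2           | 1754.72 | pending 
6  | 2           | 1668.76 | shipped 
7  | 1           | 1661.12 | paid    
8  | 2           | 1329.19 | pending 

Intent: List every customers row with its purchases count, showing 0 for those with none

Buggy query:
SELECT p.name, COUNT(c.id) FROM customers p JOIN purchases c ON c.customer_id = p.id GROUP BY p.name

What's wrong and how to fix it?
Bug: An inner join excludes parents with zero children

Fix: Switch to LEFT JOIN to retain unmatched parent rows

Corrected query:
SELECT p.name, COUNT(c.id) FROM customers p LEFT JOIN purchases c ON c.customer_id = p.id GROUP BY p.name

Result:
name  | COUNT(c.id)
------+------------
Alice | 4          
Eve   | 4          
Frank | 0          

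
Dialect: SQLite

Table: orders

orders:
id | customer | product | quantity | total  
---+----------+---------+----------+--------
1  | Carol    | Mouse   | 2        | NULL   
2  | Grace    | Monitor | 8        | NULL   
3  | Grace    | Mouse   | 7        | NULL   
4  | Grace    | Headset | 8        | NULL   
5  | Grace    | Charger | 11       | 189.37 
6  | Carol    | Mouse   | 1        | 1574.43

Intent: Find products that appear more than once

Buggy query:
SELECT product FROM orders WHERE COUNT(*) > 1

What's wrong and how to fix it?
Bug: COUNT(*) is an aggregate and cannot be used in WHERE

Fix: GROUP BY product, then filter groups with HAVING COUNT(*) > 1

Corrected query:
SELECT product FROM orders GROUP BY product HAVING COUNT(*) > 1

Result:
product
-------
Mouse  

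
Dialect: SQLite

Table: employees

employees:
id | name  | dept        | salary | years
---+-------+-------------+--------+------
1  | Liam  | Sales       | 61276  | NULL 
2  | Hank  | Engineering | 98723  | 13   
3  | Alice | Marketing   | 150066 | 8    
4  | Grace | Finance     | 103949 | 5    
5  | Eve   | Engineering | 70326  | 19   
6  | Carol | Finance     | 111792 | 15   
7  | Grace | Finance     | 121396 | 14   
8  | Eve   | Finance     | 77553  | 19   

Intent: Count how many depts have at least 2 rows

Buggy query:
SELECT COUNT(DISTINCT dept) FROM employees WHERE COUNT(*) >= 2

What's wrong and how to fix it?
Bug: COUNT(*) cannot appear in WHERE; the per-group count doesn't exist yet

Fix: Group first with HAVING COUNT(*) >= 2, then COUNT the resulting groups

Corrected query:
SELECT COUNT(*) FROM (SELECT dept FROM employees GROUP BY dept HAVING COUNT(*) >= 2)

Result:
COUNT(*)
--------
2       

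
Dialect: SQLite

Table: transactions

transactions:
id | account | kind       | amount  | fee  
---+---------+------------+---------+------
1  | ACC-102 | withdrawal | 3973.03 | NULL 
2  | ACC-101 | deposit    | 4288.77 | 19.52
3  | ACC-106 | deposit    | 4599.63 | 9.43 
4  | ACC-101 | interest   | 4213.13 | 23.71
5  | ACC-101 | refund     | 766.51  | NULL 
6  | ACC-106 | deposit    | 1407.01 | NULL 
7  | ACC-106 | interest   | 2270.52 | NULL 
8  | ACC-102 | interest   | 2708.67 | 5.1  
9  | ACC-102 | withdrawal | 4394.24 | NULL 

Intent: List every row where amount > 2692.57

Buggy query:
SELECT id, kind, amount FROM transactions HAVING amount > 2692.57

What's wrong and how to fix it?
Bug: This is a non-aggregate query (no GROUP BY, no aggregates), so in SQLite the HAVING clause is invalid here; a row-level condition belongs in WHERE

Fix: Replace HAVING with WHERE since the condition applies to individual rows

Corrected query:
SELECT id, kind, amount FROM transactions WHERE amount > 2692.57

Result:
id | kind       | amount 
---+------------+--------
1  | withdrawal | 3973.03
2  | deposit    | 4288.77
3  | deposit    | 4599.63
4  | interest   | 4213.13
8  | interest   | 2708.67
9  | withdrawal | 4394.24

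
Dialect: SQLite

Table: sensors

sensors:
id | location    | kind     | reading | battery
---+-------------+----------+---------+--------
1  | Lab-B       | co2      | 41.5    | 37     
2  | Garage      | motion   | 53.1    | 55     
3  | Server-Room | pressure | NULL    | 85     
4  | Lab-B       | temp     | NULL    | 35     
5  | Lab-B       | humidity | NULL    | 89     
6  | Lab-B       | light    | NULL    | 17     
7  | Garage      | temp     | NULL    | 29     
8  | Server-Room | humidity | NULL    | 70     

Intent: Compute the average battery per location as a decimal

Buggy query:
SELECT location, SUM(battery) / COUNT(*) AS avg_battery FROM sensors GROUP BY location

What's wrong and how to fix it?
Bug: Both operands are integers, so '/' performs integer division and truncates

Fix: Multiply by 1.0 (or CAST to REAL) to force floating-point division

Corrected query:
SELECT location, SUM(battery) * 1.0 / COUNT(*) AS avg_battery FROM sensors GROUP BY location

Result:
location    | avg_battery
------------+------------
Garage      | 42         
Lab-B       | 44.5       
Server-Room | 77.5       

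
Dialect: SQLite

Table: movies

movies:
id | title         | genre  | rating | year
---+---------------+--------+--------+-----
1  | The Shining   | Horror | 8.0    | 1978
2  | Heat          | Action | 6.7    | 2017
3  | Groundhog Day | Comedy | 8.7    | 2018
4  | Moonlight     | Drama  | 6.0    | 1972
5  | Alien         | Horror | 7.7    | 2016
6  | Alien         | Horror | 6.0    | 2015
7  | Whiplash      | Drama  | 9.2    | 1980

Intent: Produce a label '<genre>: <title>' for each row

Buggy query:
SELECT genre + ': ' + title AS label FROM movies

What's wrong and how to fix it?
Bug: '+' is numeric addition; on text columns SQLite converts them to 0 instead of concatenating

Fix: Use the || operator for string concatenation

Corrected query:
SELECT genre || ': ' || title AS label FROM movies

Result:
label                
---------------------
Horror: The Shining  
Action: Heat         
Comedy: Groundhog Day
Drama: Moonlight     
Horror: Alien        
Horror: Alien        
Drama: Whiplash      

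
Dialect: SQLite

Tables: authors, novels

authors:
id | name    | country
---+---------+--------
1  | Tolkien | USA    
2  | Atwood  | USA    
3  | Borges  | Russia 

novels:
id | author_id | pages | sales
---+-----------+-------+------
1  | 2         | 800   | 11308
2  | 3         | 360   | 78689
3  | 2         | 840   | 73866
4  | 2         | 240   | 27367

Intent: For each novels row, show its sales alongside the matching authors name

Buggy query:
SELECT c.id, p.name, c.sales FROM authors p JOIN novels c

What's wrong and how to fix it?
Bug: JOIN with no ON clause produces a cartesian product; every novels row pairs with every authors row

Fix: Add ON c.author_id = p.id to the JOIN

Corrected query:
SELECT c.id, p.name, c.sales FROM authors p JOIN novels c ON c.author_id = p.id

Result:
id | name   | sales
---+--------+------
1  | Atwood | 11308
2  | Borges | 78689
3  | Atwood | 73866
4  | Atwood | 27367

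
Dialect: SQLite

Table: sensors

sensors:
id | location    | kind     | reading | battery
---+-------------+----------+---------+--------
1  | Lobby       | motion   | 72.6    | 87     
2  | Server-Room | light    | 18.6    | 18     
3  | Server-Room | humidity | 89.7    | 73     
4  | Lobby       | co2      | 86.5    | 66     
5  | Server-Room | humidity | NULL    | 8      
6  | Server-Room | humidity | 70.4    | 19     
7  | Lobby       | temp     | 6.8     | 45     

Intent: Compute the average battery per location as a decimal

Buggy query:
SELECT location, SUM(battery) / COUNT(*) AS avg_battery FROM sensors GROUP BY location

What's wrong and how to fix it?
Bug: Both operands are integers, so '/' performs integer division and truncates

Fix: Cast one side to REAL so the division keeps the fractional part

Corrected query:
SELECT location, SUM(battery) * 1.0 / COUNT(*) AS avg_battery FROM sensors GROUP BY location

Result:
location    | avg_battery
------------+------------
Lobby       | 66         
Server-Room | 29.5       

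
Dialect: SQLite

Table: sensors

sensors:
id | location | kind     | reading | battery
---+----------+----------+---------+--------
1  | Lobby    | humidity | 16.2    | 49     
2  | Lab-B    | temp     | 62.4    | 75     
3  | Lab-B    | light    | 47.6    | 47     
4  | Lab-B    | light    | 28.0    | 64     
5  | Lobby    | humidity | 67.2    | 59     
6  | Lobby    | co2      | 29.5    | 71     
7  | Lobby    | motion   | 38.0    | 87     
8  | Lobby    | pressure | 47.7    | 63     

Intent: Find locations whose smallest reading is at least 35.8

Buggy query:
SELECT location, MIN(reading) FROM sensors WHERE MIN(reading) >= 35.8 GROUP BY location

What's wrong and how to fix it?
Bug: MIN() in WHERE is a misuse of aggregate

Fix: Replace WHERE with HAVING after the GROUP BY

Corrected query:
SELECT location, MIN(reading) FROM sensors GROUP BY location HAVING MIN(reading) >= 35.8

Result:
(no rows)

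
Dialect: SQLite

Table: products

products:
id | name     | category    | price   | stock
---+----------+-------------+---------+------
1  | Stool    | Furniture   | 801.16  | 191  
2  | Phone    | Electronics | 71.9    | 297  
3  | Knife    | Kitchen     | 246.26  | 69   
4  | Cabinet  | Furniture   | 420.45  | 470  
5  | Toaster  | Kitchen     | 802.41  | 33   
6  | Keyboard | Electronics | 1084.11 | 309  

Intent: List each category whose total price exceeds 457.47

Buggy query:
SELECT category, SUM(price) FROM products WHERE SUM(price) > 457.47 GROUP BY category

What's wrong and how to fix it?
Bug: WHERE runs before GROUP BY, so aggregates aren't available there

Fix: Move the aggregate condition to a HAVING clause

Corrected query:
SELECT category, SUM(price) FROM products GROUP BY category HAVING SUM(price) > 457.47

Result:
category    | SUM(price)
------------+-----------
Electronics | 1156.01   
Furniture   | 1221.61   
Kitchen     | 1048.67   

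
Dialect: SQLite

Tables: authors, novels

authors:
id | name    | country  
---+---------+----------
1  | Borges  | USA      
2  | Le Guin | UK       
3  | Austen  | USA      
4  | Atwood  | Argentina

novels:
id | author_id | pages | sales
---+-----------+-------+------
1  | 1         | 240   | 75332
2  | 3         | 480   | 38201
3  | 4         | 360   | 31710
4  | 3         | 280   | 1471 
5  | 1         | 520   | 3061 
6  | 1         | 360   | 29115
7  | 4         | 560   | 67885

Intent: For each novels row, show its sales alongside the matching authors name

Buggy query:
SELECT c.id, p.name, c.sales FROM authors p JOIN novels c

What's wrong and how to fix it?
Bug: JOIN with no ON clause produces a cartesian product; every novels row pairs with every authors row

Fix: Add ON c.author_id = p.id to the JOIN

Corrected query:
SELECT c.id, p.name, c.sales FROM authors p JOIN novels c ON c.author_id = p.id

Result:
id | name   | sales
---+--------+------
1  | Borges | 75332
2  | Austen | 38201
3  | Atwood | 31710
4  | Austen | 1471 
5  | Borges | 3061 
6  | Borges | 29115
7  | Atwood | 67885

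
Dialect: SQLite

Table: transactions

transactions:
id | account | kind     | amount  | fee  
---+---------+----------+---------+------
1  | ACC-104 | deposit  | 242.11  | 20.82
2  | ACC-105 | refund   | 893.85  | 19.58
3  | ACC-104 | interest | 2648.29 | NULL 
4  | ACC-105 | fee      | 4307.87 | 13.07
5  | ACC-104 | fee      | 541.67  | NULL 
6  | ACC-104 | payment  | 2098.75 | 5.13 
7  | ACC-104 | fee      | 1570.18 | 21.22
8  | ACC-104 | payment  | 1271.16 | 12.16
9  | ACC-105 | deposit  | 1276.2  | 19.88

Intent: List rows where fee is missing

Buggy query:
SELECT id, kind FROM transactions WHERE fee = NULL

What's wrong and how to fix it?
Bug: '= NULL' is always unknown in SQL three-valued logic, so no rows match

Fix: Replace '= NULL' with 'IS NULL'

Corrected query:
SELECT id, kind FROM transactions WHERE fee IS NULL

Result:
id | kind    
---+---------
3  | interest
5  | fee     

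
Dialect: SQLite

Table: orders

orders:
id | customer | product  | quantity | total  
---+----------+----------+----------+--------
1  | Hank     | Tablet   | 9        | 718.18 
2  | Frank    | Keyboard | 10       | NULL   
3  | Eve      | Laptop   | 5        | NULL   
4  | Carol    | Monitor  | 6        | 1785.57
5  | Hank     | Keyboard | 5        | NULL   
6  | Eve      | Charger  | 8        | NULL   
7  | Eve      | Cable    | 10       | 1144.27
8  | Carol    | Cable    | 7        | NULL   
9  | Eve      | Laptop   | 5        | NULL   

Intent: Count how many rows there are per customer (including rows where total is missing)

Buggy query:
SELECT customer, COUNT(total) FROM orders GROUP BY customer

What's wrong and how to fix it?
Bug: COUNT(total) skips NULLs, so groups with missing total are undercounted

Fix: Use COUNT(*) to count all rows regardless of NULL

Corrected query:
SELECT customer, COUNT(*) FROM orders GROUP BY customer

Result:
customer | COUNT(*)
---------+---------
Carol    | 2       
Eve      | 4       
Frank    | 1       
Hank     | 2       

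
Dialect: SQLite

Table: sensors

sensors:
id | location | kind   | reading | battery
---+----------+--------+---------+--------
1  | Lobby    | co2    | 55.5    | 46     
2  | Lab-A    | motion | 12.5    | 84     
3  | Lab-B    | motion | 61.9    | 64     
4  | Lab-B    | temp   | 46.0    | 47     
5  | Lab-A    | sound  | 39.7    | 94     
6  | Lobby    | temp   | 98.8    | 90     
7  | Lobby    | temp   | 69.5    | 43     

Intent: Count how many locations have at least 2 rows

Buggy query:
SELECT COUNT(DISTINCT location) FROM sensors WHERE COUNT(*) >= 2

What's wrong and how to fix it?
Bug: WHERE filters individual rows, not groups, so a group-level COUNT is invalid there

Fix: Use a subquery that GROUPs and filters with HAVING, then count its rows

Corrected query:
SELECT COUNT(*) FROM (SELECT location FROM sensors GROUP BY location HAVING COUNT(*) >= 2)

Result:
COUNT(*)
--------
3       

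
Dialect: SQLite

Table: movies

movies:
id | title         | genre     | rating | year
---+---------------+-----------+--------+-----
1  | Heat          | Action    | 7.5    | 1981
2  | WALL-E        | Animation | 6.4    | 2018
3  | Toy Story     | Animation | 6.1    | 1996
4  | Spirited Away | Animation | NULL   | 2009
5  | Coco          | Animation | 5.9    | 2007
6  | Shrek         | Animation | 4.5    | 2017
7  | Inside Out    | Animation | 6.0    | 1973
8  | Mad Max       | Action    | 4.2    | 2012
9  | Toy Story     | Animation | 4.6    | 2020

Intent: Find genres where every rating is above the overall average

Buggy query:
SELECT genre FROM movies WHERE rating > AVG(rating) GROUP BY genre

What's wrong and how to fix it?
Bug: AVG() is an aggregate; it can't sit directly in WHERE

Fix: Compute the overall average in a scalar subquery and compare each group's MIN against it in HAVING

Corrected query:
SELECT genre FROM movies GROUP BY genre HAVING MIN(rating) > (SELECT AVG(rating) FROM movies)

Result:
(no rows)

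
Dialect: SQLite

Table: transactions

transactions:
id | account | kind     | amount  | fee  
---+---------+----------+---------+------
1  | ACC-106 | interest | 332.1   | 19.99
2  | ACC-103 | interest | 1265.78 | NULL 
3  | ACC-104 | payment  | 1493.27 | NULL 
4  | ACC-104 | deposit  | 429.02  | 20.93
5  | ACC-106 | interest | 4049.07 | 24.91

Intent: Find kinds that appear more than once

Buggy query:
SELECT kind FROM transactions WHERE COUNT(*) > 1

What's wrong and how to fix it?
Bug: COUNT(*) is an aggregate and cannot be used in WHERE

Fix: Group first, then use HAVING for the count condition

Corrected query:
SELECT kind FROM transactions GROUP BY kind HAVING COUNT(*) > 1

Result:
kind    
--------
interest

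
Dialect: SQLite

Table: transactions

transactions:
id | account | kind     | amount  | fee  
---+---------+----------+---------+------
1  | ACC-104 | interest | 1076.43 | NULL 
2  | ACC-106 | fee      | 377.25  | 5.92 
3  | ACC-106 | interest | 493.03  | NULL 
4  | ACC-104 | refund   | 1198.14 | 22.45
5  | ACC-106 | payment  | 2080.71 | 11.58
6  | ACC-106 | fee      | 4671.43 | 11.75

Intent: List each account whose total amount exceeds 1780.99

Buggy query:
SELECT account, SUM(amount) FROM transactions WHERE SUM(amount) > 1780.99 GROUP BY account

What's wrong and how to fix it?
Bug: Aggregate functions cannot appear in a WHERE clause

Fix: Use HAVING (which filters groups after aggregation) instead of WHERE

Corrected query:
SELECT account, SUM(amount) FROM transactions GROUP BY account HAVING SUM(amount) > 1780.99

Result:
account | SUM(amount)
--------+------------
ACC-104 | 2274.57    
ACC-106 | 7622.42    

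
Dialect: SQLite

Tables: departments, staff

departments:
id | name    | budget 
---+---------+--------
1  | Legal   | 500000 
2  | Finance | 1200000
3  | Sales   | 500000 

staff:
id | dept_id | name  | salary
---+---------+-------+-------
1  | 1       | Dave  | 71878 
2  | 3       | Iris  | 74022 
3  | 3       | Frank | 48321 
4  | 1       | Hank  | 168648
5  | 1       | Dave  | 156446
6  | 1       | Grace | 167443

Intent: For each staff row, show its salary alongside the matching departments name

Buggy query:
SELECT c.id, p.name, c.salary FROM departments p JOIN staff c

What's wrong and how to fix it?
Bug: JOIN with no ON clause produces a cartesian product; every staff row pairs with every departments row

Fix: Specify the join condition linking the foreign key to the parent id

Corrected query:
SELECT c.id, p.name, c.salary FROM departments p JOIN staff c ON c.dept_id = p.id

Result:
id | name  | salary
---+-------+-------
1  | Legal | 71878 
2  | Sales | 74022 
3  | Sales | 48321 
4  | Legal | 168648
5  | Legal | 156446
6  | Legal | 167443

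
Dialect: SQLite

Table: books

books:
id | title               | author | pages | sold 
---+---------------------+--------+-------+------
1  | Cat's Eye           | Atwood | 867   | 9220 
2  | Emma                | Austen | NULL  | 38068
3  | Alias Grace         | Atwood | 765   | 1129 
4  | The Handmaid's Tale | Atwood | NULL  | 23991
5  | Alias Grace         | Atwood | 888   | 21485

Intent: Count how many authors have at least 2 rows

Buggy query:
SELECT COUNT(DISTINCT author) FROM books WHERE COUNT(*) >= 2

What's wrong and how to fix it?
Bug: WHERE filters individual rows, not groups, so a group-level COUNT is invalid there

Fix: Use a subquery that GROUPs and filters with HAVING, then count its rows

Corrected query:
SELECT COUNT(*) FROM (SELECT author FROM books GROUP BY author HAVING COUNT(*) >= 2)

Result:
COUNT(*)
--------
1       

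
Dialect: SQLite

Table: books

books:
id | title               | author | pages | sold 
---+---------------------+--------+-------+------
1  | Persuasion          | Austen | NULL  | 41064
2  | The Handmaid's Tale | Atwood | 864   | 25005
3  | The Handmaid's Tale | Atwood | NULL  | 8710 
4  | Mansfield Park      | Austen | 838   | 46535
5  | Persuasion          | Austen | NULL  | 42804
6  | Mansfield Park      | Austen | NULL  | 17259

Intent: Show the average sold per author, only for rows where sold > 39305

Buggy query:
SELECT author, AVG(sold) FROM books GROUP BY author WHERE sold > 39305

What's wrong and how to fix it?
Bug: Row-level WHERE must come before GROUP BY in the clause order

Fix: Move the WHERE clause before GROUP BY

Corrected query:
SELECT author, AVG(sold) FROM books WHERE sold > 39305 GROUP BY author

Result:
author | AVG(sold)   
-------+-------------
Austen | 43467.666667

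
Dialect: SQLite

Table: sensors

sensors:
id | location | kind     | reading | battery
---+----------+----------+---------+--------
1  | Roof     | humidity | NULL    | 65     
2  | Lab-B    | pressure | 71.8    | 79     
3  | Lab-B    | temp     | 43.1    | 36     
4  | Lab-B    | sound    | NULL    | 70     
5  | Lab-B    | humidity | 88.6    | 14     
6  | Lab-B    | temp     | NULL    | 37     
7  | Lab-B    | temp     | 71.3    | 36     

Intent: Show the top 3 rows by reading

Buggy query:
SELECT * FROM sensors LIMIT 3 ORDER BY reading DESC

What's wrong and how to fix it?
Bug: LIMIT must come after ORDER BY

Fix: Swap the clauses: ORDER BY first, then LIMIT

Corrected query:
SELECT * FROM sensors ORDER BY reading DESC LIMIT 3

Result:
id | location | kind     | reading | battery
---+----------+----------+---------+--------
5  | Lab-B    | humidity | 88.6    | 14     
2  | Lab-B    | pressure | 71.8    | 79     
7  | Lab-B    | temp     | 71.3    | 36     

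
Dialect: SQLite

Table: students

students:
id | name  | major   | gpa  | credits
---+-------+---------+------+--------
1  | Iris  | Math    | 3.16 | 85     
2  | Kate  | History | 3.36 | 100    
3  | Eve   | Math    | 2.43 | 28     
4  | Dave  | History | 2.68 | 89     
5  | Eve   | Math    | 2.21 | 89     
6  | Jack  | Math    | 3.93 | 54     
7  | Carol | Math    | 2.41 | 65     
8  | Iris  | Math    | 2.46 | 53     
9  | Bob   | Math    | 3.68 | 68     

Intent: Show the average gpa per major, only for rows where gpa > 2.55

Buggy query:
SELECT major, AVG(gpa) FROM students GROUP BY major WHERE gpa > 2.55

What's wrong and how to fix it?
Bug: Row-level WHERE must come before GROUP BY in the clause order

Fix: Move the WHERE clause before GROUP BY

Corrected query:
SELECT major, AVG(gpa) FROM students WHERE gpa > 2.55 GROUP BY major

Result:
major   | AVG(gpa)
--------+---------
History | 3.02    
Math    | 3.59    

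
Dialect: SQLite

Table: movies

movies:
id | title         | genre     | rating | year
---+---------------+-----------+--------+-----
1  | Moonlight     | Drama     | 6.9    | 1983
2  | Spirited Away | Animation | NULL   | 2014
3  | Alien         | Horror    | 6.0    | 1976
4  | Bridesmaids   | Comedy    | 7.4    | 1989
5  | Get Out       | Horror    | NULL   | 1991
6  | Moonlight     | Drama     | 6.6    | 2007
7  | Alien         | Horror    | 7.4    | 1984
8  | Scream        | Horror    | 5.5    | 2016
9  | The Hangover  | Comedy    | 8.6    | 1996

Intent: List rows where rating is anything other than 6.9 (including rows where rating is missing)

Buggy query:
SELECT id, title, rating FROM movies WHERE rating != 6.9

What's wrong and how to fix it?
Bug: Inequality against NULL is unknown, not true; rows with NULL are dropped

Fix: Handle NULL separately with IS NULL alongside the inequality

Corrected query:
SELECT id, title, rating FROM movies WHERE rating != 6.9 OR rating IS NULL

Result:
id | title         | rating
---+---------------+-------
2  | Spirited Away | NULL  
3  | Alien         | 6     
4  | Bridesmaids   | 7.4   
5  | Get Out       | NULL  
6  | Moonlight     | 6.6   
7  | Alien         | 7.4   
8  | Scream        | 5.5   
9  | The Hangover  | 8.6   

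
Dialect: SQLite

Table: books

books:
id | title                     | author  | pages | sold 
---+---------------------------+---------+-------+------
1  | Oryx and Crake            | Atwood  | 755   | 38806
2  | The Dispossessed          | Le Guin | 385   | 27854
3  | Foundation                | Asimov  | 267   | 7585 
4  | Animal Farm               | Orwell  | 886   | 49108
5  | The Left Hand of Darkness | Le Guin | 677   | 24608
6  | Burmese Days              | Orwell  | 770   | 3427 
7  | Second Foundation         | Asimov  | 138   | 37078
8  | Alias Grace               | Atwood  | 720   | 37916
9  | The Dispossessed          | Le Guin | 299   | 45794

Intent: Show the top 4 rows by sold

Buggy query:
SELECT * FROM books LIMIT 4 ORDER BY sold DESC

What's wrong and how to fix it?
Bug: LIMIT must come after ORDER BY

Fix: Sort with ORDER BY, then apply LIMIT

Corrected query:
SELECT * FROM books ORDER BY sold DESC LIMIT 4

Result:
id | title            | author  | pages | sold 
---+------------------+---------+-------+------
4  | Animal Farm      | Orwell  | 886   | 49108
9  | The Dispossessed | Le Guin | 299   | 45794
1  | Oryx and Crake   | Atwood  | 755   | 38806
8  | Alias Grace      | Atwood  | 720   | 37916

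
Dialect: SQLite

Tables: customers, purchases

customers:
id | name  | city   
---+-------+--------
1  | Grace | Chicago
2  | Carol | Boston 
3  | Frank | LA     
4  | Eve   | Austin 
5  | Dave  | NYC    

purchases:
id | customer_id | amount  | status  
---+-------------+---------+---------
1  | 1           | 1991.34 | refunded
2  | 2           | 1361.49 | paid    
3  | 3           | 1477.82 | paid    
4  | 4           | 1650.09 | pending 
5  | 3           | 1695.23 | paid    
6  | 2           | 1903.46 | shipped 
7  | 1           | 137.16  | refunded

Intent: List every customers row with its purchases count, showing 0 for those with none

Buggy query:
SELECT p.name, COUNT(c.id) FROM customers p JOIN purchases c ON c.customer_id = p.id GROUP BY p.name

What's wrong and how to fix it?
Bug: An inner join excludes parents with zero children

Fix: Use LEFT JOIN so parents without children still appear (COUNT(c.id) gives 0)

Corrected query:
SELECT p.name, COUNT(c.id) FROM customers p LEFT JOIN purchases c ON c.customer_id = p.id GROUP BY p.name

Result:
name  | COUNT(c.id)
------+------------
Carol | 2          
Dave  | 0          
Eve   | 1          
Frank | 2          
Grace | 2          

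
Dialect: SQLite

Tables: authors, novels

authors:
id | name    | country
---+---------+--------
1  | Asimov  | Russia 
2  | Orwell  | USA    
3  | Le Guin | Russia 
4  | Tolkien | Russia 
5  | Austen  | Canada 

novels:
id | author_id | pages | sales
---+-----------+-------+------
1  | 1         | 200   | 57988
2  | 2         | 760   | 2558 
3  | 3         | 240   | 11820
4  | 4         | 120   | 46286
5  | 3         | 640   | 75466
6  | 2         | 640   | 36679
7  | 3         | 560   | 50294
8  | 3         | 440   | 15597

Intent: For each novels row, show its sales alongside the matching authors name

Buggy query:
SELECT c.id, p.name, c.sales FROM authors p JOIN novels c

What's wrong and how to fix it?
Bug: JOIN with no ON clause produces a cartesian product; every novels row pairs with every authors row

Fix: Specify the join condition linking the foreign key to the parent id

Corrected query:
SELECT c.id, p.name, c.sales FROM authors p JOIN novels c ON c.author_id = p.id

Result:
id | name    | sales
---+---------+------
1  | Asimov  | 57988
2  | Orwell  | 2558 
3  | Le Guin | 11820
4  | Tolkien | 46286
5  | Le Guin | 75466
6  | Orwell  | 36679
7  | Le Guin | 50294
8  | Le Guin | 15597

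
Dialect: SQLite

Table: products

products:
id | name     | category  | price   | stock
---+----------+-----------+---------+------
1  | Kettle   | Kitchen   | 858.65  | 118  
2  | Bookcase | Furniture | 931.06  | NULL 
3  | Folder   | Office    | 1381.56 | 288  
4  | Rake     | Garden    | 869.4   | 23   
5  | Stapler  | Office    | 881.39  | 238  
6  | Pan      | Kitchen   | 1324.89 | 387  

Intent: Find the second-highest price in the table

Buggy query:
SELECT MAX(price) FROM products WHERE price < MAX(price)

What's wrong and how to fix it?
Bug: The inner MAX is an aggregate inside WHERE, which is not allowed

Fix: Put the inner MAX in a scalar subquery

Corrected query:
SELECT MAX(price) FROM products WHERE price < (SELECT MAX(price) FROM products)

Result:
MAX(price)
----------
1324.89   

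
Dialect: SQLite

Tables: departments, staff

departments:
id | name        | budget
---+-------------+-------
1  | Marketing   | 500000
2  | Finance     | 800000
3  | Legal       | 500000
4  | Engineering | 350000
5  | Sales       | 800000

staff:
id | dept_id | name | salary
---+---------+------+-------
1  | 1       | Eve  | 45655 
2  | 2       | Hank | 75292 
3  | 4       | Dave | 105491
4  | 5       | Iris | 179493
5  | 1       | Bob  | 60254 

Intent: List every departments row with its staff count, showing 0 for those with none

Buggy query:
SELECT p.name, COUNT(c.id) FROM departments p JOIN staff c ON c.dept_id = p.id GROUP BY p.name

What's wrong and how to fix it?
Bug: An inner join excludes parents with zero children

Fix: Use LEFT JOIN so parents without children still appear (COUNT(c.id) gives 0)

Corrected query:
SELECT p.name, COUNT(c.id) FROM departments p LEFT JOIN staff c ON c.dept_id = p.id GROUP BY p.name

Result:
name        | COUNT(c.id)
------------+------------
Engineering | 1          
Finance     | 1          
Legal       | 0          
Marketing   | 2          
Sales       | 1          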